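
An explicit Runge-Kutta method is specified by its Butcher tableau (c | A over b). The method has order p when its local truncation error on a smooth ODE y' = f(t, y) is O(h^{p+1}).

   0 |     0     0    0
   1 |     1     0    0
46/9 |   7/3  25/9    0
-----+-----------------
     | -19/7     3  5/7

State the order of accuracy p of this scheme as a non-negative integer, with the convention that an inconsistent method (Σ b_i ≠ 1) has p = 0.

1

b = (-19/7, 3, 5/7)
c = (0, 1, 46/9)
Ac = (0, 0, 25/9)
Σ b_i: (-19/7)·1 + 3·1 + 5/7·1 = 1 ✓
b·c: 3·1 + 5/7·46/9 = 419/63 ≠ 1/2 ⇒ order 1.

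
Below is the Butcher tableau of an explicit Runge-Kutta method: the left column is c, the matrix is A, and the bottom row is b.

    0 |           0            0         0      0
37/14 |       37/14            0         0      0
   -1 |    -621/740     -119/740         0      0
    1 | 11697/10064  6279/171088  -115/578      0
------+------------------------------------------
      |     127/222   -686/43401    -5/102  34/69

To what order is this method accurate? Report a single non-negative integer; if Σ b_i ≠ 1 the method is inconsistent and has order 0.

b = (127/222, -686/43401, -5/102, 34/69)
c = (0, 37/14, -1, 1)
Ac = (0, 0, -17/40, 161/544)
Σ b_i: 127/222·1 + (-686/43401)·1 + (-5/102)·1 + 34/69·1 = 1 ✓
b·c: (-686/43401)·37/14 + (-5/102)·(-1) + 34/69·1 = 1/2 ✓
b·c²: (-686/43401)·1369/196 + (-5/102)·1 + 34/69·1 = 1/3 ✓
b·Ac: (-5/102)·(-17/40) + 34/69·161/544 = 1/6 ✓
b·c³: (-686/43401)·50653/2744 + (-5/102)·(-1) + 34/69·1 = 1/4 ✓
b·(c∘Ac): (-5/102)·17/40 + 34/69·161/544 = 1/8 ✓
b·Ac²: (-5/102)·(-629/560) + 34/69·437/7616 = 1/12 ✓
b·A²c: 34/69·23/272 = 1/24 ✓; 4 stages ⇒ order 4.

4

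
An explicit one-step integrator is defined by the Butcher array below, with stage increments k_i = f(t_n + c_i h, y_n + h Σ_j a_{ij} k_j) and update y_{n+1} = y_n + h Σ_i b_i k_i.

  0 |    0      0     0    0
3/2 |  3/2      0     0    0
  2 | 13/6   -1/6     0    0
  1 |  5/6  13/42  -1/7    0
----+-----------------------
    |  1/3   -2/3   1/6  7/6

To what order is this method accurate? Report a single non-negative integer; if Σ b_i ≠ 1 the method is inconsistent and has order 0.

4

b = (1/3, -2/3, 1/6, 7/6)
c = (0, 3/2, 2, 1)
Ac = (0, 0, -1/4, 5/28)
Σ b_i: 1/3·1 + (-2/3)·1 + 1/6·1 + 7/6·1 = 1 ✓
b·c: (-2/3)·3/2 + 1/6·2 + 7/6·1 = 1/2 ✓
b·c²: (-2/3)·9/4 + 1/6·4 + 7/6·1 = 1/3 ✓
b·Ac: 1/6·(-1/4) + 7/6·5/28 = 1/6 ✓
b·c³: (-2/3)·27/8 + 1/6·8 + 7/6·1 = 1/4 ✓
b·(c∘Ac): 1/6·(-1/2) + 7/6·5/28 = 1/8 ✓
b·Ac²: 1/6·(-3/8) + 7/6·1/8 = 1/12 ✓
b·A²c: 7/6·1/28 = 1/24 ✓; 4 stages ⇒ order 4.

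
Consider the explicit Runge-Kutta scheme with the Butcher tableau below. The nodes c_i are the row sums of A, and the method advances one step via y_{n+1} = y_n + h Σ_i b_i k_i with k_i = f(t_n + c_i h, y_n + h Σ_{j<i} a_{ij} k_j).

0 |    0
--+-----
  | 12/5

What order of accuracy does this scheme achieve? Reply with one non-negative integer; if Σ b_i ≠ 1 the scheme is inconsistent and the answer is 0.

0

b = (12/5)
c = (0)
Σ b_i: 12/5·1 = 12/5 ≠ 1 ⇒ order 0.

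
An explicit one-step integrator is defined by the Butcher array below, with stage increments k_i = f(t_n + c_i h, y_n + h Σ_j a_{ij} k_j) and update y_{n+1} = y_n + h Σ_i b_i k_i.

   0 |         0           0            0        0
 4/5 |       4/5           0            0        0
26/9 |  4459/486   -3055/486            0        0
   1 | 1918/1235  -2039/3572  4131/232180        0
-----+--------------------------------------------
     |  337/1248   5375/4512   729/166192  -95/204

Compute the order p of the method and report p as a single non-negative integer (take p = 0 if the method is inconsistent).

4

b = (337/1248, 5375/4512, 729/166192, -95/204)
c = (0, 4/5, 26/9, 1)
Ac = (0, 0, -1222/243, -77/190)
Σ b_i: 337/1248·1 + 5375/4512·1 + 729/166192·1 + (-95/204)·1 = 1 ✓
b·c: 5375/4512·4/5 + 729/166192·26/9 + (-95/204)·1 = 1/2 ✓
b·c²: 5375/4512·16/25 + 729/166192·676/81 + (-95/204)·1 = 1/3 ✓
b·Ac: 729/166192·(-1222/243) + (-95/204)·(-77/190) = 1/6 ✓
b·c³: 5375/4512·64/125 + 729/166192·17576/729 + (-95/204)·1 = 1/4 ✓
b·(c∘Ac): 729/166192·(-31772/2187) + (-95/204)·(-77/190) = 1/8 ✓
b·Ac²: 729/166192·(-4888/1215) + (-95/204)·(-103/475) = 1/12 ✓
b·A²c: (-95/204)·(-17/190) = 1/24 ✓; 4 stages ⇒ order 4.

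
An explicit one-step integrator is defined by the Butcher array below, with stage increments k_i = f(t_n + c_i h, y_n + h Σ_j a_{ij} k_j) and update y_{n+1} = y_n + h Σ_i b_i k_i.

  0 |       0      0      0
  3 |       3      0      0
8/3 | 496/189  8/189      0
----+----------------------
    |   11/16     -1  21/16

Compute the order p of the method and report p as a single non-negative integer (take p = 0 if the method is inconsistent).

3

b = (11/16, -1, 21/16)
c = (0, 3, 8/3)
Ac = (0, 0, 8/63)
Σ b_i: 11/16·1 + (-1)·1 + 21/16·1 = 1 ✓
b·c: (-1)·3 + 21/16·8/3 = 1/2 ✓
b·c²: (-1)·9 + 21/16·64/9 = 1/3 ✓
b·Ac: 21/16·8/63 = 1/6 ✓; 3 stages ⇒ order 3.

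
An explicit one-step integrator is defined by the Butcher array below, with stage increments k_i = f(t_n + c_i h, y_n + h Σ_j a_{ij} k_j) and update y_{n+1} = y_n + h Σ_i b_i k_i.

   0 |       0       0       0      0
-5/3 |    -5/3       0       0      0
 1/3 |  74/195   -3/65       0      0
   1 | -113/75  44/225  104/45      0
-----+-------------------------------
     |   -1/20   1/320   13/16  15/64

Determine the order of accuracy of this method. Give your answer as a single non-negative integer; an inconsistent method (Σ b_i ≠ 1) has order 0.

b = (-1/20, 1/320, 13/16, 15/64)
c = (0, -5/3, 1/3, 1)
Ac = (0, 0, 1/13, 4/9)
Σ b_i: (-1/20)·1 + 1/320·1 + 13/16·1 + 15/64·1 = 1 ✓
b·c: 1/320·(-5/3) + 13/16·1/3 + 15/64·1 = 1/2 ✓
b·c²: 1/320·25/9 + 13/16·1/9 + 15/64·1 = 1/3 ✓
b·Ac: 13/16·1/13 + 15/64·4/9 = 1/6 ✓
b·c³: 1/320·(-125/27) + 13/16·1/27 + 15/64·1 = 1/4 ✓
b·(c∘Ac): 13/16·1/39 + 15/64·4/9 = 1/8 ✓
b·Ac²: 13/16·(-5/39) + 15/64·4/5 = 1/12 ✓
b·A²c: 15/64·8/45 = 1/24 ✓; 4 stages ⇒ order 4.

4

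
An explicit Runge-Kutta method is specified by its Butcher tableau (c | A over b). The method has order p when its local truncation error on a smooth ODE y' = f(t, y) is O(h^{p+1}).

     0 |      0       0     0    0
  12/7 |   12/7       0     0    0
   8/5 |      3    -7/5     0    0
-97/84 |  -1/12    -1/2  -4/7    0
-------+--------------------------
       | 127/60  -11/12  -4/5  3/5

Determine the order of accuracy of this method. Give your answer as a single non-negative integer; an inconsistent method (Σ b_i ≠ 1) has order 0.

b = (127/60, -11/12, -4/5, 3/5)
c = (0, 12/7, 8/5, -97/84)
Ac = (0, 0, -12/5, -62/35)
Σ b_i: 127/60·1 + (-11/12)·1 + (-4/5)·1 + 3/5·1 = 1 ✓
b·c: (-11/12)·12/7 + (-4/5)·8/5 + 3/5·(-97/84) = -2481/700 ≠ 1/2 ⇒ order 1.

1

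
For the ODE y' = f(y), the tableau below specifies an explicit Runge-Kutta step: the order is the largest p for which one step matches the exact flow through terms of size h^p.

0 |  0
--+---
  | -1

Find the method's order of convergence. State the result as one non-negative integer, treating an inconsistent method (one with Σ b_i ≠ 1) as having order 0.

b = (-1)
c = (0)
Σ b_i: (-1)·1 = -1 ≠ 1 ⇒ order 0.

0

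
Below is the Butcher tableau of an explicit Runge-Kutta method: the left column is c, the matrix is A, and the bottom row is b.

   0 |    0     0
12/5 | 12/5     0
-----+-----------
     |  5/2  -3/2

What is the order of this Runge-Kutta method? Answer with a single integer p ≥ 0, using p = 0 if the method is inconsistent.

1

b = (5/2, -3/2)
c = (0, 12/5)
Σ b_i: 5/2·1 + (-3/2)·1 = 1 ✓
b·c: (-3/2)·12/5 = -18/5 ≠ 1/2 ⇒ order 1.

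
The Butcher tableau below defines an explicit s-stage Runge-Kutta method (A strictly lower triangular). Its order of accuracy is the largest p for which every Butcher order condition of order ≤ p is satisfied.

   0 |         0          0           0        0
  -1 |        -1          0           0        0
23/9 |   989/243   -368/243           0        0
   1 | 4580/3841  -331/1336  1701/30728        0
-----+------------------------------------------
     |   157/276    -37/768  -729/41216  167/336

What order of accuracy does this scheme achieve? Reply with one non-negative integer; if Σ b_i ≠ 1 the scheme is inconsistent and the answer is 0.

b = (157/276, -37/768, -729/41216, 167/336)
c = (0, -1, 23/9, 1)
Ac = (0, 0, 368/243, 65/167)
Σ b_i: 157/276·1 + (-37/768)·1 + (-729/41216)·1 + 167/336·1 = 1 ✓
b·c: (-37/768)·(-1) + (-729/41216)·23/9 + 167/336·1 = 1/2 ✓
b·c²: (-37/768)·1 + (-729/41216)·529/81 + 167/336·1 = 1/3 ✓
b·Ac: (-729/41216)·368/243 + 167/336·65/167 = 1/6 ✓
b·c³: (-37/768)·(-1) + (-729/41216)·12167/729 + 167/336·1 = 1/4 ✓
b·(c∘Ac): (-729/41216)·8464/2187 + 167/336·65/167 = 1/8 ✓
b·Ac²: (-729/41216)·(-368/243) + 167/336·19/167 = 1/12 ✓
b·A²c: 167/336·14/167 = 1/24 ✓; 4 stages ⇒ order 4.

4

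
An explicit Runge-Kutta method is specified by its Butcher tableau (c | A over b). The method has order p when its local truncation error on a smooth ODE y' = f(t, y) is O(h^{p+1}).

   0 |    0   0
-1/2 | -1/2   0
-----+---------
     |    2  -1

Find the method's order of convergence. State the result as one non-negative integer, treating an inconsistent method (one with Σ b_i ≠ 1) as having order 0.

2

b = (2, -1)
c = (0, -1/2)
Σ b_i: 2·1 + (-1)·1 = 1 ✓
b·c: (-1)·(-1/2) = 1/2 ✓; 2 stages ⇒ order 2.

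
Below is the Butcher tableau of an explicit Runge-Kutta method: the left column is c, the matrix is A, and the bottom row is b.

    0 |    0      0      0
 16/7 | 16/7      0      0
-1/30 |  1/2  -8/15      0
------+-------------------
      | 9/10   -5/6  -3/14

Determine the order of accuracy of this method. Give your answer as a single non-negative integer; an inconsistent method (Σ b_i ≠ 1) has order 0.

0

b = (9/10, -5/6, -3/14)
c = (0, 16/7, -1/30)
Ac = (0, 0, -128/105)
Σ b_i: 9/10·1 + (-5/6)·1 + (-3/14)·1 = -31/210 ≠ 1 ⇒ order 0.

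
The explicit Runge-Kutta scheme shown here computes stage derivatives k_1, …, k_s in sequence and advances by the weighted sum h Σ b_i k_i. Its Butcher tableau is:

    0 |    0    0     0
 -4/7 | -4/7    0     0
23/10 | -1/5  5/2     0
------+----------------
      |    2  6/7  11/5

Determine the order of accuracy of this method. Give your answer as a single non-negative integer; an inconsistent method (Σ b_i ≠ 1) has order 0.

b = (2, 6/7, 11/5)
c = (0, -4/7, 23/10)
Ac = (0, 0, -10/7)
Σ b_i: 2·1 + 6/7·1 + 11/5·1 = 177/35 ≠ 1 ⇒ order 0.

0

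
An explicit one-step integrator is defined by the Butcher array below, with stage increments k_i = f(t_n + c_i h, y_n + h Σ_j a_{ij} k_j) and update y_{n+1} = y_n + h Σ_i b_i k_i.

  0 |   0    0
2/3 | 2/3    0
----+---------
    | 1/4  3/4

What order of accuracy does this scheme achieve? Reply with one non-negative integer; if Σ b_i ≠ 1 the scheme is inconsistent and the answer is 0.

2

b = (1/4, 3/4)
c = (0, 2/3)
Σ b_i: 1/4·1 + 3/4·1 = 1 ✓
b·c: 3/4·2/3 = 1/2 ✓; 2 stages ⇒ order 2.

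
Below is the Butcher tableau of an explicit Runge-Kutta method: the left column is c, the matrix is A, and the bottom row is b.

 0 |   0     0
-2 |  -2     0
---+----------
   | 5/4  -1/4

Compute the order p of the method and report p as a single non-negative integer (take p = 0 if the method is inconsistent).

b = (5/4, -1/4)
c = (0, -2)
Σ b_i: 5/4·1 + (-1/4)·1 = 1 ✓
b·c: (-1/4)·(-2) = 1/2 ✓; 2 stages ⇒ order 2.

2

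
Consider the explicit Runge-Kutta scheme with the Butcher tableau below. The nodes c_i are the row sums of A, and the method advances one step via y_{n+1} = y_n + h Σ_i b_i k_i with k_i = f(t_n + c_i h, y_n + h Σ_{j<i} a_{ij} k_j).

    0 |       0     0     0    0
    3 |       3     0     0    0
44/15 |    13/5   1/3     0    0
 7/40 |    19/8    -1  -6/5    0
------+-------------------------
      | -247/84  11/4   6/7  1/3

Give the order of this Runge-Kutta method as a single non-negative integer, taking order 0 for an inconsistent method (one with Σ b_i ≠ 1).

1

b = (-247/84, 11/4, 6/7, 1/3)
c = (0, 3, 44/15, 7/40)
Ac = (0, 0, 1, -163/25)
Σ b_i: (-247/84)·1 + 11/4·1 + 6/7·1 + 1/3·1 = 1 ✓
b·c: 11/4·3 + 6/7·44/15 + 1/3·7/40 = 9091/840 ≠ 1/2 ⇒ order 1.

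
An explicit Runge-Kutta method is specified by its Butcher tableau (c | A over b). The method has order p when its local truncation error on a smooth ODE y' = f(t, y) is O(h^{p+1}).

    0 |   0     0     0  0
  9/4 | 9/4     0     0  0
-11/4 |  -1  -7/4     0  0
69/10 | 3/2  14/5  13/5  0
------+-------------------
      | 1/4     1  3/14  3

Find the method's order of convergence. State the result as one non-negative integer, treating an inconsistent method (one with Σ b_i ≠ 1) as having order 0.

b = (1/4, 1, 3/14, 3)
c = (0, 9/4, -11/4, 69/10)
Ac = (0, 0, -63/16, -17/20)
Σ b_i: 1/4·1 + 1·1 + 3/14·1 + 3·1 = 125/28 ≠ 1 ⇒ order 0.

0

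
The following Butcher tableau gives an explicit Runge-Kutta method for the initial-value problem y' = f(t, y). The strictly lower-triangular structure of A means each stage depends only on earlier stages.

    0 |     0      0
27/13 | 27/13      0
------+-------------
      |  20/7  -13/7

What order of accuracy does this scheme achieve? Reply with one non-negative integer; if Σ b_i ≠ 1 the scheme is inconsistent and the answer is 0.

b = (20/7, -13/7)
c = (0, 27/13)
Σ b_i: 20/7·1 + (-13/7)·1 = 1 ✓
b·c: (-13/7)·27/13 = -27/7 ≠ 1/2 ⇒ order 1.

1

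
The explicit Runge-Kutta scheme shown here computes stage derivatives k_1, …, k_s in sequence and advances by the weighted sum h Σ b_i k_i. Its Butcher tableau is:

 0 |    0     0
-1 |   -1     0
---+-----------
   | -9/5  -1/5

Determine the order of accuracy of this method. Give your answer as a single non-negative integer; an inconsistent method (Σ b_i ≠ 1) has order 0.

b = (-9/5, -1/5)
c = (0, -1)
Σ b_i: (-9/5)·1 + (-1/5)·1 = -2 ≠ 1 ⇒ order 0.

0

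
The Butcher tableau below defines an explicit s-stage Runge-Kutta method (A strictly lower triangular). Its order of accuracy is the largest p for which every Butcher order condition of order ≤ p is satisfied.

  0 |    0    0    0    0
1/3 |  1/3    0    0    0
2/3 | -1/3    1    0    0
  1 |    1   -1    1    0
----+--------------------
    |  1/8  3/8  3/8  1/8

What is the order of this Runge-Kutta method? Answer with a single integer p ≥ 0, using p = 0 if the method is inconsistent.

4

b = (1/8, 3/8, 3/8, 1/8)
c = (0, 1/3, 2/3, 1)
Ac = (0, 0, 1/3, 1/3)
Σ b_i: 1/8·1 + 3/8·1 + 3/8·1 + 1/8·1 = 1 ✓
b·c: 3/8·1/3 + 3/8·2/3 + 1/8·1 = 1/2 ✓
b·c²: 3/8·1/9 + 3/8·4/9 + 1/8·1 = 1/3 ✓
b·Ac: 3/8·1/3 + 1/8·1/3 = 1/6 ✓
b·c³: 3/8·1/27 + 3/8·8/27 + 1/8·1 = 1/4 ✓
b·(c∘Ac): 3/8·2/9 + 1/8·1/3 = 1/8 ✓
b·Ac²: 3/8·1/9 + 1/8·1/3 = 1/12 ✓
b·A²c: 1/8·1/3 = 1/24 ✓; 4 stages ⇒ order 4.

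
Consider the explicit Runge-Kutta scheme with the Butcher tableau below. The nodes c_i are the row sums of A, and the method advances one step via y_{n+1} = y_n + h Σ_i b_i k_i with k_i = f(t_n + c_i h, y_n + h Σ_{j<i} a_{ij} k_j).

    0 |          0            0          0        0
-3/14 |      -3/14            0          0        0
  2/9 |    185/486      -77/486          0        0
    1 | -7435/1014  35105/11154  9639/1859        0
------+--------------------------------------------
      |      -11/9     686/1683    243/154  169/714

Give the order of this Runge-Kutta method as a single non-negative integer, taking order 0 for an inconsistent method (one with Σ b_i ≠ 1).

b = (-11/9, 686/1683, 243/154, 169/714)
c = (0, -3/14, 2/9, 1)
Ac = (0, 0, 11/324, 323/676)
Σ b_i: (-11/9)·1 + 686/1683·1 + 243/154·1 + 169/714·1 = 1 ✓
b·c: 686/1683·(-3/14) + 243/154·2/9 + 169/714·1 = 1/2 ✓
b·c²: 686/1683·9/196 + 243/154·4/81 + 169/714·1 = 1/3 ✓
b·Ac: 243/154·11/324 + 169/714·323/676 = 1/6 ✓
b·c³: 686/1683·(-27/2744) + 243/154·8/729 + 169/714·1 = 1/4 ✓
b·(c∘Ac): 243/154·11/1458 + 169/714·323/676 = 1/8 ✓
b·Ac²: 243/154·(-11/1512) + 169/714·3791/9464 = 1/12 ✓
b·A²c: 169/714·119/676 = 1/24 ✓; 4 stages ⇒ order 4.

4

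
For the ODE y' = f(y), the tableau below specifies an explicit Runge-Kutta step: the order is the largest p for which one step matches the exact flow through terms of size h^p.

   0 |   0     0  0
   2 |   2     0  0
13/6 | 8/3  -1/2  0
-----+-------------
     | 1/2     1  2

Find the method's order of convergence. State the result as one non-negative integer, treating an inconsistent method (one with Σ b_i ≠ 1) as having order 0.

0

b = (1/2, 1, 2)
c = (0, 2, 13/6)
Ac = (0, 0, -1)
Σ b_i: 1/2·1 + 1·1 + 2·1 = 7/2 ≠ 1 ⇒ order 0.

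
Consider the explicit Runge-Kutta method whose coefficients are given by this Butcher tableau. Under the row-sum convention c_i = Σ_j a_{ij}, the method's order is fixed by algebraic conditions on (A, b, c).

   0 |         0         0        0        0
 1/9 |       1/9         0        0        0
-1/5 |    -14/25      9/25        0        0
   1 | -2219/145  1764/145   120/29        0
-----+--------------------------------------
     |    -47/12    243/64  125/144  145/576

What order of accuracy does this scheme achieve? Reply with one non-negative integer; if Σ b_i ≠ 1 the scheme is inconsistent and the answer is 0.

4

b = (-47/12, 243/64, 125/144, 145/576)
c = (0, 1/9, -1/5, 1)
Ac = (0, 0, 1/25, 76/145)
Σ b_i: (-47/12)·1 + 243/64·1 + 125/144·1 + 145/576·1 = 1 ✓
b·c: 243/64·1/9 + 125/144·(-1/5) + 145/576·1 = 1/2 ✓
b·c²: 243/64·1/81 + 125/144·1/25 + 145/576·1 = 1/3 ✓
b·Ac: 125/144·1/25 + 145/576·76/145 = 1/6 ✓
b·c³: 243/64·1/729 + 125/144·(-1/125) + 145/576·1 = 1/4 ✓
b·(c∘Ac): 125/144·(-1/125) + 145/576·76/145 = 1/8 ✓
b·Ac²: 125/144·1/225 + 145/576·412/1305 = 1/12 ✓
b·A²c: 145/576·24/145 = 1/24 ✓; 4 stages ⇒ order 4.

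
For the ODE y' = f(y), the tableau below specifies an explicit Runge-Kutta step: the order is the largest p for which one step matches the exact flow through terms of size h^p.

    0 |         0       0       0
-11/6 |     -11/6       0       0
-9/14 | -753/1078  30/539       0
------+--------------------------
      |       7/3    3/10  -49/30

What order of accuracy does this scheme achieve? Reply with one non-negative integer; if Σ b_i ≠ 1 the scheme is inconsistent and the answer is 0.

b = (7/3, 3/10, -49/30)
c = (0, -11/6, -9/14)
Ac = (0, 0, -5/49)
Σ b_i: 7/3·1 + 3/10·1 + (-49/30)·1 = 1 ✓
b·c: 3/10·(-11/6) + (-49/30)·(-9/14) = 1/2 ✓
b·c²: 3/10·121/36 + (-49/30)·81/196 = 1/3 ✓
b·Ac: (-49/30)·(-5/49) = 1/6 ✓; 3 stages ⇒ order 3.

3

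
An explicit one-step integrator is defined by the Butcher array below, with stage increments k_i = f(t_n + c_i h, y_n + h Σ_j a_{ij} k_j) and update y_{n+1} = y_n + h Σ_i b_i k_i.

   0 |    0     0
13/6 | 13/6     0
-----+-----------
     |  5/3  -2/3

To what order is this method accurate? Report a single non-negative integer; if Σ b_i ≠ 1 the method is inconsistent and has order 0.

1

b = (5/3, -2/3)
c = (0, 13/6)
Σ b_i: 5/3·1 + (-2/3)·1 = 1 ✓
b·c: (-2/3)·13/6 = -13/9 ≠ 1/2 ⇒ order 1.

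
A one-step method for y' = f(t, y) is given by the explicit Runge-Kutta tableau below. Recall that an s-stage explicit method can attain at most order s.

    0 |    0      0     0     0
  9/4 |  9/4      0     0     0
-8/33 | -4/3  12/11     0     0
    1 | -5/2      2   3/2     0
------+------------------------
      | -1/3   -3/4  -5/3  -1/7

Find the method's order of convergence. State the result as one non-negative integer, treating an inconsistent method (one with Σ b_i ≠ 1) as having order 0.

0

b = (-1/3, -3/4, -5/3, -1/7)
c = (0, 9/4, -8/33, 1)
Ac = (0, 0, 27/11, 91/22)
Σ b_i: (-1/3)·1 + (-3/4)·1 + (-5/3)·1 + (-1/7)·1 = -81/28 ≠ 1 ⇒ order 0.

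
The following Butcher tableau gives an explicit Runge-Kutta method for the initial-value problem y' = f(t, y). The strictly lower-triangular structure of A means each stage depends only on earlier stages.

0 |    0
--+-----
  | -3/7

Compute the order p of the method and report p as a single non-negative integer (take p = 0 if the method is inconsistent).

0

b = (-3/7)
c = (0)
Σ b_i: (-3/7)·1 = -3/7 ≠ 1 ⇒ order 0.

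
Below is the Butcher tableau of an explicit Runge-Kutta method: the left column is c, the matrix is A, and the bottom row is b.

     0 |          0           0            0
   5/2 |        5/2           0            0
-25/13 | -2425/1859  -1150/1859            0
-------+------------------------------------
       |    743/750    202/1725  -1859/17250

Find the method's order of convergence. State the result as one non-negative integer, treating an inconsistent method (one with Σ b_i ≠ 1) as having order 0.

b = (743/750, 202/1725, -1859/17250)
c = (0, 5/2, -25/13)
Ac = (0, 0, -2875/1859)
Σ b_i: 743/750·1 + 202/1725·1 + (-1859/17250)·1 = 1 ✓
b·c: 202/1725·5/2 + (-1859/17250)·(-25/13) = 1/2 ✓
b·c²: 202/1725·25/4 + (-1859/17250)·625/169 = 1/3 ✓
b·Ac: (-1859/17250)·(-2875/1859) = 1/6 ✓; 3 stages ⇒ order 3.

3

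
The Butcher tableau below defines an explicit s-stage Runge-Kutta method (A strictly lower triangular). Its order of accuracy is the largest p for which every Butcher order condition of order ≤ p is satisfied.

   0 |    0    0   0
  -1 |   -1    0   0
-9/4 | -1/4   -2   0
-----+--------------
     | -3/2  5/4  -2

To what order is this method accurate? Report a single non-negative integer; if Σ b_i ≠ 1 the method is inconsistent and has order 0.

b = (-3/2, 5/4, -2)
c = (0, -1, -9/4)
Ac = (0, 0, 2)
Σ b_i: (-3/2)·1 + 5/4·1 + (-2)·1 = -9/4 ≠ 1 ⇒ order 0.

0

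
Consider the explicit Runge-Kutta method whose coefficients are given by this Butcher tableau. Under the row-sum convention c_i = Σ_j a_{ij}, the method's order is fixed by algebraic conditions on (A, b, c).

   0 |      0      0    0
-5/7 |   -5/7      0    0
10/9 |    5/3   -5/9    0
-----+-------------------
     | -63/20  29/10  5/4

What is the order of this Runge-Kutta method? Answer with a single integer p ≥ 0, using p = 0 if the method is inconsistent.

b = (-63/20, 29/10, 5/4)
c = (0, -5/7, 10/9)
Ac = (0, 0, 25/63)
Σ b_i: (-63/20)·1 + 29/10·1 + 5/4·1 = 1 ✓
b·c: 29/10·(-5/7) + 5/4·10/9 = -43/63 ≠ 1/2 ⇒ order 1.

1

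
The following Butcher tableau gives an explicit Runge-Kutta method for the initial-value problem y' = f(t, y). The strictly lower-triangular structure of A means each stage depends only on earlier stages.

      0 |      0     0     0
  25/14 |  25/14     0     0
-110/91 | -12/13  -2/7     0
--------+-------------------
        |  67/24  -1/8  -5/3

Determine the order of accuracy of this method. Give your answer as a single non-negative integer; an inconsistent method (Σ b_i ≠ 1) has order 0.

1

b = (67/24, -1/8, -5/3)
c = (0, 25/14, -110/91)
Ac = (0, 0, -25/49)
Σ b_i: 67/24·1 + (-1/8)·1 + (-5/3)·1 = 1 ✓
b·c: (-1/8)·25/14 + (-5/3)·(-110/91) = 7825/4368 ≠ 1/2 ⇒ order 1.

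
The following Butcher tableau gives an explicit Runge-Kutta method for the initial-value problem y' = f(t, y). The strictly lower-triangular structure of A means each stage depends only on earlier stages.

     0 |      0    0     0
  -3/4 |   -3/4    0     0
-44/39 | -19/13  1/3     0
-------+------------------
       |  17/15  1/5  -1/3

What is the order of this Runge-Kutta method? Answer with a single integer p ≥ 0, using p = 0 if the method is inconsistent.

1

b = (17/15, 1/5, -1/3)
c = (0, -3/4, -44/39)
Ac = (0, 0, -1/4)
Σ b_i: 17/15·1 + 1/5·1 + (-1/3)·1 = 1 ✓
b·c: 1/5·(-3/4) + (-1/3)·(-44/39) = 529/2340 ≠ 1/2 ⇒ order 1.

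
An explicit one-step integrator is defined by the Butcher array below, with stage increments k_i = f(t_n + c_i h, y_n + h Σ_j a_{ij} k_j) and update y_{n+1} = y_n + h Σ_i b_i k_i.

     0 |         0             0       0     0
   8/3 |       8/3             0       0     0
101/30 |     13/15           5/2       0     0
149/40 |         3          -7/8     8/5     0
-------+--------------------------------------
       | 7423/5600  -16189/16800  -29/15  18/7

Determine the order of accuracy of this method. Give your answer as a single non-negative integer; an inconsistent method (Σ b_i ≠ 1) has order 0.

2

b = (7423/5600, -16189/16800, -29/15, 18/7)
c = (0, 8/3, 101/30, 149/40)
Ac = (0, 0, 20/3, 229/75)
Σ b_i: 7423/5600·1 + (-16189/16800)·1 + (-29/15)·1 + 18/7·1 = 1 ✓
b·c: (-16189/16800)·8/3 + (-29/15)·101/30 + 18/7·149/40 = 1/2 ✓
b·c²: (-16189/16800)·64/9 + (-29/15)·10201/900 + 18/7·22201/1600 = 1742437/252000 ≠ 1/3 ⇒ order 2.
b·Ac: (-29/15)·20/3 + 18/7·229/75 = -7934/1575 ≠ 1/6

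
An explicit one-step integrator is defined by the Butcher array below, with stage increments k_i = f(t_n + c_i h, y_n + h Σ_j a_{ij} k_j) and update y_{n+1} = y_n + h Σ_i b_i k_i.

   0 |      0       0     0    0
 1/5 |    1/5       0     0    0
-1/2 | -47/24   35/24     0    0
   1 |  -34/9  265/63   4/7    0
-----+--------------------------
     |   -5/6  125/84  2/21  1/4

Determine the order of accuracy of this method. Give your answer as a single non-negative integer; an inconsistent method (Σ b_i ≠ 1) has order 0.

b = (-5/6, 125/84, 2/21, 1/4)
c = (0, 1/5, -1/2, 1)
Ac = (0, 0, 7/24, 5/9)
Σ b_i: (-5/6)·1 + 125/84·1 + 2/21·1 + 1/4·1 = 1 ✓
b·c: 125/84·1/5 + 2/21·(-1/2) + 1/4·1 = 1/2 ✓
b·c²: 125/84·1/25 + 2/21·1/4 + 1/4·1 = 1/3 ✓
b·Ac: 2/21·7/24 + 1/4·5/9 = 1/6 ✓
b·c³: 125/84·1/125 + 2/21·(-1/8) + 1/4·1 = 1/4 ✓
b·(c∘Ac): 2/21·(-7/48) + 1/4·5/9 = 1/8 ✓
b·Ac²: 2/21·7/120 + 1/4·14/45 = 1/12 ✓
b·A²c: 1/4·1/6 = 1/24 ✓; 4 stages ⇒ order 4.

4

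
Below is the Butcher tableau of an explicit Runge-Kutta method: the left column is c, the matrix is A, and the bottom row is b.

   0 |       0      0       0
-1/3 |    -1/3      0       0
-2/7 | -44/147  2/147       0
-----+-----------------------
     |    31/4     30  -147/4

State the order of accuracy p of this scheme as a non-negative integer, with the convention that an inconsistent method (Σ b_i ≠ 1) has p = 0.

3

b = (31/4, 30, -147/4)
c = (0, -1/3, -2/7)
Ac = (0, 0, -2/441)
Σ b_i: 31/4·1 + 30·1 + (-147/4)·1 = 1 ✓
b·c: 30·(-1/3) + (-147/4)·(-2/7) = 1/2 ✓
b·c²: 30·1/9 + (-147/4)·4/49 = 1/3 ✓
b·Ac: (-147/4)·(-2/441) = 1/6 ✓; 3 stages ⇒ order 3.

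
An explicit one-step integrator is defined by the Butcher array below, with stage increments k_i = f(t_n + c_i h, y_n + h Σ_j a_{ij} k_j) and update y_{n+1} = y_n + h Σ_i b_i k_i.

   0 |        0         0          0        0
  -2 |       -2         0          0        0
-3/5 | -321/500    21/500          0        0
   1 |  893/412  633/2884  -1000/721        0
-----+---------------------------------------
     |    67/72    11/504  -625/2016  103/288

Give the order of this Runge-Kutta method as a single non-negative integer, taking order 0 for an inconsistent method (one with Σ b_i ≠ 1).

4

b = (67/72, 11/504, -625/2016, 103/288)
c = (0, -2, -3/5, 1)
Ac = (0, 0, -21/250, 81/206)
Σ b_i: 67/72·1 + 11/504·1 + (-625/2016)·1 + 103/288·1 = 1 ✓
b·c: 11/504·(-2) + (-625/2016)·(-3/5) + 103/288·1 = 1/2 ✓
b·c²: 11/504·4 + (-625/2016)·9/25 + 103/288·1 = 1/3 ✓
b·Ac: (-625/2016)·(-21/250) + 103/288·81/206 = 1/6 ✓
b·c³: 11/504·(-8) + (-625/2016)·(-27/125) + 103/288·1 = 1/4 ✓
b·(c∘Ac): (-625/2016)·63/1250 + 103/288·81/206 = 1/8 ✓
b·Ac²: (-625/2016)·21/125 + 103/288·39/103 = 1/12 ✓
b·A²c: 103/288·12/103 = 1/24 ✓; 4 stages ⇒ order 4.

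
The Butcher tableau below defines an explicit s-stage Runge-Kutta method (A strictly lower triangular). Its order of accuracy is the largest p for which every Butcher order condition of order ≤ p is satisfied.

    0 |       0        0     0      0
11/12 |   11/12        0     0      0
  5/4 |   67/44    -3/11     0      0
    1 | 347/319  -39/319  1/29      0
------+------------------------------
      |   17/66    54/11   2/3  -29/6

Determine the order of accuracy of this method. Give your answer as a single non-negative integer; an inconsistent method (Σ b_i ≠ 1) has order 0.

4

b = (17/66, 54/11, 2/3, -29/6)
c = (0, 11/12, 5/4, 1)
Ac = (0, 0, -1/4, -2/29)
Σ b_i: 17/66·1 + 54/11·1 + 2/3·1 + (-29/6)·1 = 1 ✓
b·c: 54/11·11/12 + 2/3·5/4 + (-29/6)·1 = 1/2 ✓
b·c²: 54/11·121/144 + 2/3·25/16 + (-29/6)·1 = 1/3 ✓
b·Ac: 2/3·(-1/4) + (-29/6)·(-2/29) = 1/6 ✓
b·c³: 54/11·1331/1728 + 2/3·125/64 + (-29/6)·1 = 1/4 ✓
b·(c∘Ac): 2/3·(-5/16) + (-29/6)·(-2/29) = 1/8 ✓
b·Ac²: 2/3·(-11/48) + (-29/6)·(-17/348) = 1/12 ✓
b·A²c: (-29/6)·(-1/116) = 1/24 ✓; 4 stages ⇒ order 4.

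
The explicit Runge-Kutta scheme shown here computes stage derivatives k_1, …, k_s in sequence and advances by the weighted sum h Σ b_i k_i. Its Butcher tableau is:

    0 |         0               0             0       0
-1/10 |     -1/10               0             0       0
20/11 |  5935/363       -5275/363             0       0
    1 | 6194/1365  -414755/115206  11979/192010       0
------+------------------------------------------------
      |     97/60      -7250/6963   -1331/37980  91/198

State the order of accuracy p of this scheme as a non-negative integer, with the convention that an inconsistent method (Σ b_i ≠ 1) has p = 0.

4

b = (97/60, -7250/6963, -1331/37980, 91/198)
c = (0, -1/10, 20/11, 1)
Ac = (0, 0, 1055/726, 517/1092)
Σ b_i: 97/60·1 + (-7250/6963)·1 + (-1331/37980)·1 + 91/198·1 = 1 ✓
b·c: (-7250/6963)·(-1/10) + (-1331/37980)·20/11 + 91/198·1 = 1/2 ✓
b·c²: (-7250/6963)·1/100 + (-1331/37980)·400/121 + 91/198·1 = 1/3 ✓
b·Ac: (-1331/37980)·1055/726 + 91/198·517/1092 = 1/6 ✓
b·c³: (-7250/6963)·(-1/1000) + (-1331/37980)·8000/1331 + 91/198·1 = 1/4 ✓
b·(c∘Ac): (-1331/37980)·10550/3993 + 91/198·517/1092 = 1/8 ✓
b·Ac²: (-1331/37980)·(-211/1452) + 91/198·143/840 = 1/12 ✓
b·A²c: 91/198·33/364 = 1/24 ✓; 4 stages ⇒ order 4.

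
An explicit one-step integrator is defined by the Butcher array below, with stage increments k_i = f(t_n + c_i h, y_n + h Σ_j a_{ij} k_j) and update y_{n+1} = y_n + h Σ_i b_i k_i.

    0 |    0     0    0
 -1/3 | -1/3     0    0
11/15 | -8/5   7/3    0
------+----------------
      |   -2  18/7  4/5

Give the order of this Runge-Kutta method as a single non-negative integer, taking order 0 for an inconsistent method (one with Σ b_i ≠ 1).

b = (-2, 18/7, 4/5)
c = (0, -1/3, 11/15)
Ac = (0, 0, -7/9)
Σ b_i: (-2)·1 + 18/7·1 + 4/5·1 = 48/35 ≠ 1 ⇒ order 0.

0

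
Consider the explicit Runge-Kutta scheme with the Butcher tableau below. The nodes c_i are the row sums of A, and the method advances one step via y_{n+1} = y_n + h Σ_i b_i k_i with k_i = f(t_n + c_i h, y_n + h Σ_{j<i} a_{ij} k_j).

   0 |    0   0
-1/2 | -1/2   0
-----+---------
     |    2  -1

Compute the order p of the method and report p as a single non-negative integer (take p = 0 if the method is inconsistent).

b = (2, -1)
c = (0, -1/2)
Σ b_i: 2·1 + (-1)·1 = 1 ✓
b·c: (-1)·(-1/2) = 1/2 ✓; 2 stages ⇒ order 2.

2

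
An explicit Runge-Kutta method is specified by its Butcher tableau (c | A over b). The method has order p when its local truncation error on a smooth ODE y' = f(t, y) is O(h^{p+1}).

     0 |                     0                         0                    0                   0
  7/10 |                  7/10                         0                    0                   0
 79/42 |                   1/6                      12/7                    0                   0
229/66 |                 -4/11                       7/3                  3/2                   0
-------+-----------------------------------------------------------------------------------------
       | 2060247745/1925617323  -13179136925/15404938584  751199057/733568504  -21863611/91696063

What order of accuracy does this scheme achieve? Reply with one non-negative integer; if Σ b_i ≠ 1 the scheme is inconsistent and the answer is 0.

3

b = (2060247745/1925617323, -13179136925/15404938584, 751199057/733568504, -21863611/91696063)
c = (0, 7/10, 79/42, 229/66)
Ac = (0, 0, 6/5, 1871/420)
Σ b_i: 2060247745/1925617323·1 + (-13179136925/15404938584)·1 + 751199057/733568504·1 + (-21863611/91696063)·1 = 1 ✓
b·c: (-13179136925/15404938584)·7/10 + 751199057/733568504·79/42 + (-21863611/91696063)·229/66 = 1/2 ✓
b·c²: (-13179136925/15404938584)·49/100 + 751199057/733568504·6241/1764 + (-21863611/91696063)·52441/4356 = 1/3 ✓
b·Ac: 751199057/733568504·6/5 + (-21863611/91696063)·1871/420 = 1/6 ✓
b·c³: (-13179136925/15404938584)·343/1000 + 751199057/733568504·493039/74088 + (-21863611/91696063)·12008989/287496 = -26219448697153/7625444599080 ≠ 1/4 ⇒ order 3.
b·(c∘Ac): 751199057/733568504·79/35 + (-21863611/91696063)·428459/27720 = -11339393119/8252645670 ≠ 1/8
b·Ac²: 751199057/733568504·21/25 + (-21863611/91696063)·63213/9800 = -8701151607/12837448820 ≠ 1/12
b·A²c: (-21863611/91696063)·9/5 = -196772499/458480315 ≠ 1/24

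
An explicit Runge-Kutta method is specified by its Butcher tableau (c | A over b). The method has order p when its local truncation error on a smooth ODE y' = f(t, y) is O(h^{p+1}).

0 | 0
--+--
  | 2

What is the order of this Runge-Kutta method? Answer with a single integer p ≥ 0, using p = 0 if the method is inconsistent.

b = (2)
c = (0)
Σ b_i: 2·1 = 2 ≠ 1 ⇒ order 0.

0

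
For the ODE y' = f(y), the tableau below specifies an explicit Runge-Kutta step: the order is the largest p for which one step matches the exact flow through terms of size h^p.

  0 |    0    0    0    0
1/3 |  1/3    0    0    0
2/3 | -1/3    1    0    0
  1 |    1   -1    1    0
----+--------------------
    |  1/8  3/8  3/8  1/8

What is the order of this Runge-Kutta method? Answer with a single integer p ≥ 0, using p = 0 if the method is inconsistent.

4

b = (1/8, 3/8, 3/8, 1/8)
c = (0, 1/3, 2/3, 1)
Ac = (0, 0, 1/3, 1/3)
Σ b_i: 1/8·1 + 3/8·1 + 3/8·1 + 1/8·1 = 1 ✓
b·c: 3/8·1/3 + 3/8·2/3 + 1/8·1 = 1/2 ✓
b·c²: 3/8·1/9 + 3/8·4/9 + 1/8·1 = 1/3 ✓
b·Ac: 3/8·1/3 + 1/8·1/3 = 1/6 ✓
b·c³: 3/8·1/27 + 3/8·8/27 + 1/8·1 = 1/4 ✓
b·(c∘Ac): 3/8·2/9 + 1/8·1/3 = 1/8 ✓
b·Ac²: 3/8·1/9 + 1/8·1/3 = 1/12 ✓
b·A²c: 1/8·1/3 = 1/24 ✓; 4 stages ⇒ order 4.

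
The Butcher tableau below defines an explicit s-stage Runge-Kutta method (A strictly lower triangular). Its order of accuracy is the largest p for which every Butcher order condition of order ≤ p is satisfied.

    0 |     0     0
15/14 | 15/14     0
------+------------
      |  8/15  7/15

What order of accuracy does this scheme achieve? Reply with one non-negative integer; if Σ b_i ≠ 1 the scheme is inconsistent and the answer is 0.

b = (8/15, 7/15)
c = (0, 15/14)
Σ b_i: 8/15·1 + 7/15·1 = 1 ✓
b·c: 7/15·15/14 = 1/2 ✓; 2 stages ⇒ order 2.

2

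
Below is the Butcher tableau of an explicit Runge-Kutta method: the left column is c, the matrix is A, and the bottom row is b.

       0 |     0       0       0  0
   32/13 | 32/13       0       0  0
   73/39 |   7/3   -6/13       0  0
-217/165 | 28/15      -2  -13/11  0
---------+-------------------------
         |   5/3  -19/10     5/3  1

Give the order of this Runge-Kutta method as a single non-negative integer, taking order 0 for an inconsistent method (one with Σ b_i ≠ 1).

0

b = (5/3, -19/10, 5/3, 1)
c = (0, 32/13, 73/39, -217/165)
Ac = (0, 0, -192/169, -3061/429)
Σ b_i: 5/3·1 + (-19/10)·1 + 5/3·1 + 1·1 = 73/30 ≠ 1 ⇒ order 0.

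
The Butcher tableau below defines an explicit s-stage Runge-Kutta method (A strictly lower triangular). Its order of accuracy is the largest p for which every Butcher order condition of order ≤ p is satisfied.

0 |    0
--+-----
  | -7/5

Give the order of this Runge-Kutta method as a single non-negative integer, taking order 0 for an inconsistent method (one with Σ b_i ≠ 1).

0

b = (-7/5)
c = (0)
Σ b_i: (-7/5)·1 = -7/5 ≠ 1 ⇒ order 0.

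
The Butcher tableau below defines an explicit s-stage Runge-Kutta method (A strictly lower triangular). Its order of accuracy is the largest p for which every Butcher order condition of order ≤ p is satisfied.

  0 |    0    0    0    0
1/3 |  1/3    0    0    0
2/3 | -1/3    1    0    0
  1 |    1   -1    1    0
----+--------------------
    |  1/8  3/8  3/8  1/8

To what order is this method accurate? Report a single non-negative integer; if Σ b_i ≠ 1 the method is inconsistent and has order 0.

4

b = (1/8, 3/8, 3/8, 1/8)
c = (0, 1/3, 2/3, 1)
Ac = (0, 0, 1/3, 1/3)
Σ b_i: 1/8·1 + 3/8·1 + 3/8·1 + 1/8·1 = 1 ✓
b·c: 3/8·1/3 + 3/8·2/3 + 1/8·1 = 1/2 ✓
b·c²: 3/8·1/9 + 3/8·4/9 + 1/8·1 = 1/3 ✓
b·Ac: 3/8·1/3 + 1/8·1/3 = 1/6 ✓
b·c³: 3/8·1/27 + 3/8·8/27 + 1/8·1 = 1/4 ✓
b·(c∘Ac): 3/8·2/9 + 1/8·1/3 = 1/8 ✓
b·Ac²: 3/8·1/9 + 1/8·1/3 = 1/12 ✓
b·A²c: 1/8·1/3 = 1/24 ✓; 4 stages ⇒ order 4.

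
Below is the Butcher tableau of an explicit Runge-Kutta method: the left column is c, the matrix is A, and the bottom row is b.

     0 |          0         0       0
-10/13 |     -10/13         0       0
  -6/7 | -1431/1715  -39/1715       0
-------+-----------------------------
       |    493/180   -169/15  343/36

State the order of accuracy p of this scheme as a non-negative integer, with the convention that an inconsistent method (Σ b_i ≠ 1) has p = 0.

3

b = (493/180, -169/15, 343/36)
c = (0, -10/13, -6/7)
Ac = (0, 0, 6/343)
Σ b_i: 493/180·1 + (-169/15)·1 + 343/36·1 = 1 ✓
b·c: (-169/15)·(-10/13) + 343/36·(-6/7) = 1/2 ✓
b·c²: (-169/15)·100/169 + 343/36·36/49 = 1/3 ✓
b·Ac: 343/36·6/343 = 1/6 ✓; 3 stages ⇒ order 3.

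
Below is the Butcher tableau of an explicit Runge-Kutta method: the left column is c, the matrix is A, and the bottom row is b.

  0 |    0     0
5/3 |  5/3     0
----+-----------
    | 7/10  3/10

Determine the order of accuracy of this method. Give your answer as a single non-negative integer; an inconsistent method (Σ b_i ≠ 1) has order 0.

2

b = (7/10, 3/10)
c = (0, 5/3)
Σ b_i: 7/10·1 + 3/10·1 = 1 ✓
b·c: 3/10·5/3 = 1/2 ✓; 2 stages ⇒ order 2.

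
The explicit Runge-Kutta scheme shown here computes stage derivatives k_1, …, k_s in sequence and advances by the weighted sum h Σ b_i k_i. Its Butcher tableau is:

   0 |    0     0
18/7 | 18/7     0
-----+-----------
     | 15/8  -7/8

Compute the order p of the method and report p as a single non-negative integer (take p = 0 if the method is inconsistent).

b = (15/8, -7/8)
c = (0, 18/7)
Σ b_i: 15/8·1 + (-7/8)·1 = 1 ✓
b·c: (-7/8)·18/7 = -9/4 ≠ 1/2 ⇒ order 1.

1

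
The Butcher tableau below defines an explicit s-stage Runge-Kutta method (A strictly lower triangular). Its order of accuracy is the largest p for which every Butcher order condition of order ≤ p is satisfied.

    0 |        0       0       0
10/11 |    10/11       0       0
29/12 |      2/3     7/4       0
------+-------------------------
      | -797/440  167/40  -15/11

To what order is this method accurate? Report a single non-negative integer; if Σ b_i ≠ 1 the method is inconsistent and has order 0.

2

b = (-797/440, 167/40, -15/11)
c = (0, 10/11, 29/12)
Ac = (0, 0, 35/22)
Σ b_i: (-797/440)·1 + 167/40·1 + (-15/11)·1 = 1 ✓
b·c: 167/40·10/11 + (-15/11)·29/12 = 1/2 ✓
b·c²: 167/40·100/121 + (-15/11)·841/144 = -26215/5808 ≠ 1/3 ⇒ order 2.
b·Ac: (-15/11)·35/22 = -525/242 ≠ 1/6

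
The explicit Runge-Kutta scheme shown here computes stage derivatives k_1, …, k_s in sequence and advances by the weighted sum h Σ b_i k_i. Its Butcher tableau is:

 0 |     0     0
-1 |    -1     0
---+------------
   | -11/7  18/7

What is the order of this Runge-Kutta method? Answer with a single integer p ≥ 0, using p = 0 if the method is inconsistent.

1

b = (-11/7, 18/7)
c = (0, -1)
Σ b_i: (-11/7)·1 + 18/7·1 = 1 ✓
b·c: 18/7·(-1) = -18/7 ≠ 1/2 ⇒ order 1.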